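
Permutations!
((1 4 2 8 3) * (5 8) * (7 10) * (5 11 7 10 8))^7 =(11) =[0, 1, 2, 3, 4, 5, 6, 7, 8, 9, 10, 11]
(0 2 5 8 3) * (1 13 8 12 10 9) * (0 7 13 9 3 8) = (0 2 5 12 10 3 7 13)(1 9) = [2, 9, 5, 7, 4, 12, 6, 13, 8, 1, 3, 11, 10, 0]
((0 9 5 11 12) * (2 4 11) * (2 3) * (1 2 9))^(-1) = (0 12 11 4 2 1)(3 5 9) = [12, 0, 1, 5, 2, 9, 6, 7, 8, 3, 10, 4, 11]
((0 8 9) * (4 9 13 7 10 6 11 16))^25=(0 6)(4 7)(8 11)(9 10)(13 16)=[6, 1, 2, 3, 7, 5, 0, 4, 11, 10, 9, 8, 12, 16, 14, 15, 13]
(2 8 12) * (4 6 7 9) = (2 8 12)(4 6 7 9) = [0, 1, 8, 3, 6, 5, 7, 9, 12, 4, 10, 11, 2]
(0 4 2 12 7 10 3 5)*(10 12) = (0 4 2 10 3 5)(7 12) = [4, 1, 10, 5, 2, 0, 6, 12, 8, 9, 3, 11, 7]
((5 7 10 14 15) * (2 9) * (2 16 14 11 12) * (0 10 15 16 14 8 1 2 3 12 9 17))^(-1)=(0 17 2 1 8 16 14 9 11 10)(3 12)(5 15 7)=[17, 8, 1, 12, 4, 15, 6, 5, 16, 11, 0, 10, 3, 13, 9, 7, 14, 2]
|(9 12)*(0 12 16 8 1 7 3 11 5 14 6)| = 12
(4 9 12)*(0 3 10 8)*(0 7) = (0 3 10 8 7)(4 9 12) = [3, 1, 2, 10, 9, 5, 6, 0, 7, 12, 8, 11, 4]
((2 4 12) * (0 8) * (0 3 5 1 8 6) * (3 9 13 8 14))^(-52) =(14)(2 12 4)(8 13 9) =[0, 1, 12, 3, 2, 5, 6, 7, 13, 8, 10, 11, 4, 9, 14]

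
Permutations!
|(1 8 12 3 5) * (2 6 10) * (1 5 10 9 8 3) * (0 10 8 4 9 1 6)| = |(0 10 2)(1 3 8 12 6)(4 9)| = 30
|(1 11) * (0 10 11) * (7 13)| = 4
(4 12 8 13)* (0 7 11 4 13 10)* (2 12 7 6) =[6, 1, 12, 3, 7, 5, 2, 11, 10, 9, 0, 4, 8, 13] =(13)(0 6 2 12 8 10)(4 7 11)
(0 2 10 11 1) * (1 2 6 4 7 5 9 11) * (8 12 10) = (0 6 4 7 5 9 11 2 8 12 10 1) = [6, 0, 8, 3, 7, 9, 4, 5, 12, 11, 1, 2, 10]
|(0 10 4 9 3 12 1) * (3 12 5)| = |(0 10 4 9 12 1)(3 5)| = 6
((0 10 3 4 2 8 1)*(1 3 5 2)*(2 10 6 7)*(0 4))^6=(10)=[0, 1, 2, 3, 4, 5, 6, 7, 8, 9, 10]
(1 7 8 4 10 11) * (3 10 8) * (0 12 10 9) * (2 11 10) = (0 12 2 11 1 7 3 9)(4 8) = [12, 7, 11, 9, 8, 5, 6, 3, 4, 0, 10, 1, 2]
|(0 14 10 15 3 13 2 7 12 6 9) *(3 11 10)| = 9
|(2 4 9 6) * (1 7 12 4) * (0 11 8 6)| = 10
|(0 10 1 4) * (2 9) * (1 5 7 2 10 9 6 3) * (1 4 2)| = |(0 9 10 5 7 1 2 6 3 4)| = 10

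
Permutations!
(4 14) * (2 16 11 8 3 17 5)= [0, 1, 16, 17, 14, 2, 6, 7, 3, 9, 10, 8, 12, 13, 4, 15, 11, 5]= (2 16 11 8 3 17 5)(4 14)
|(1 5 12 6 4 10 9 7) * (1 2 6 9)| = |(1 5 12 9 7 2 6 4 10)| = 9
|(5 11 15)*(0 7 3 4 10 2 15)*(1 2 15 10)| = 10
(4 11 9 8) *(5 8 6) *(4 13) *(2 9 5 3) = (2 9 6 3)(4 11 5 8 13) = [0, 1, 9, 2, 11, 8, 3, 7, 13, 6, 10, 5, 12, 4]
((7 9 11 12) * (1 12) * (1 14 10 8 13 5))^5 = (1 14)(5 11)(7 8)(9 13)(10 12) = [0, 14, 2, 3, 4, 11, 6, 8, 7, 13, 12, 5, 10, 9, 1]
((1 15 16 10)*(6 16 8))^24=(16)=[0, 1, 2, 3, 4, 5, 6, 7, 8, 9, 10, 11, 12, 13, 14, 15, 16]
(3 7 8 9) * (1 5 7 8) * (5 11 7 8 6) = (1 11 7)(3 6 5 8 9) = [0, 11, 2, 6, 4, 8, 5, 1, 9, 3, 10, 7]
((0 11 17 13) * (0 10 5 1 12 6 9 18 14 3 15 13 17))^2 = (1 6 18 3 13 5 12 9 14 15 10) = [0, 6, 2, 13, 4, 12, 18, 7, 8, 14, 1, 11, 9, 5, 15, 10, 16, 17, 3]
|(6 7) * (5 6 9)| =|(5 6 7 9)| =4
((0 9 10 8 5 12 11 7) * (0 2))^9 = (12) = [0, 1, 2, 3, 4, 5, 6, 7, 8, 9, 10, 11, 12]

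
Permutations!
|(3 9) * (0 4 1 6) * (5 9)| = 12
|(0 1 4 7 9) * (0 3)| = |(0 1 4 7 9 3)| = 6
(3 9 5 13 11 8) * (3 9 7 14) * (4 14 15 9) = (3 7 15 9 5 13 11 8 4 14) = [0, 1, 2, 7, 14, 13, 6, 15, 4, 5, 10, 8, 12, 11, 3, 9]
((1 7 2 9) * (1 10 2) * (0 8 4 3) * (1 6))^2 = (0 4)(1 6 7)(2 10 9)(3 8) = [4, 6, 10, 8, 0, 5, 7, 1, 3, 2, 9]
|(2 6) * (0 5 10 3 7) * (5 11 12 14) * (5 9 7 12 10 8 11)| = |(0 5 8 11 10 3 12 14 9 7)(2 6)| = 10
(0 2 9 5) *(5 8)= (0 2 9 8 5)= [2, 1, 9, 3, 4, 0, 6, 7, 5, 8]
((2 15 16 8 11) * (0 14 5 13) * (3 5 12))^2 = (0 12 5)(2 16 11 15 8)(3 13 14) = [12, 1, 16, 13, 4, 0, 6, 7, 2, 9, 10, 15, 5, 14, 3, 8, 11]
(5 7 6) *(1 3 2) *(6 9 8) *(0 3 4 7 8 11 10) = (0 3 2 1 4 7 9 11 10)(5 8 6) = [3, 4, 1, 2, 7, 8, 5, 9, 6, 11, 0, 10]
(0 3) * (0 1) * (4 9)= (0 3 1)(4 9)= [3, 0, 2, 1, 9, 5, 6, 7, 8, 4]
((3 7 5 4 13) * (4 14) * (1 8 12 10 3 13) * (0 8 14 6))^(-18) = (14)(0 5 3 12)(6 7 10 8) = [5, 1, 2, 12, 4, 3, 7, 10, 6, 9, 8, 11, 0, 13, 14]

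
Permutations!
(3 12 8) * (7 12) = (3 7 12 8) = [0, 1, 2, 7, 4, 5, 6, 12, 3, 9, 10, 11, 8]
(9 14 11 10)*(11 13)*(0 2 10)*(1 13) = (0 2 10 9 14 1 13 11) = [2, 13, 10, 3, 4, 5, 6, 7, 8, 14, 9, 0, 12, 11, 1]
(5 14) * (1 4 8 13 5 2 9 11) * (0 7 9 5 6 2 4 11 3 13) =(0 7 9 3 13 6 2 5 14 4 8)(1 11) =[7, 11, 5, 13, 8, 14, 2, 9, 0, 3, 10, 1, 12, 6, 4]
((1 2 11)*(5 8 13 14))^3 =(5 14 13 8) =[0, 1, 2, 3, 4, 14, 6, 7, 5, 9, 10, 11, 12, 8, 13]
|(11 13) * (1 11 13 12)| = 3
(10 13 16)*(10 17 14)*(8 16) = (8 16 17 14 10 13) = [0, 1, 2, 3, 4, 5, 6, 7, 16, 9, 13, 11, 12, 8, 10, 15, 17, 14]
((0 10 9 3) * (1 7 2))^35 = (0 3 9 10)(1 2 7) = [3, 2, 7, 9, 4, 5, 6, 1, 8, 10, 0]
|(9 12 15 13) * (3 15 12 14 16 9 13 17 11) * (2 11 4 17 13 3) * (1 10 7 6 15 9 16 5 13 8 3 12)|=|(1 10 7 6 15 8 3 9 14 5 13 12)(2 11)(4 17)|=12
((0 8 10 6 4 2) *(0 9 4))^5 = (0 8 10 6)(2 4 9) = [8, 1, 4, 3, 9, 5, 0, 7, 10, 2, 6]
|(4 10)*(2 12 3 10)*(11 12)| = |(2 11 12 3 10 4)| = 6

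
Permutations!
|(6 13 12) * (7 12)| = |(6 13 7 12)| = 4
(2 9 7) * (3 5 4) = (2 9 7)(3 5 4) = [0, 1, 9, 5, 3, 4, 6, 2, 8, 7]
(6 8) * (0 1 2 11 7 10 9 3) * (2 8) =(0 1 8 6 2 11 7 10 9 3) =[1, 8, 11, 0, 4, 5, 2, 10, 6, 3, 9, 7]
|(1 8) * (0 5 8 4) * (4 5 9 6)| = |(0 9 6 4)(1 5 8)| = 12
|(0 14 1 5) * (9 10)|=|(0 14 1 5)(9 10)|=4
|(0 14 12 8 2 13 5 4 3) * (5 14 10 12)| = 10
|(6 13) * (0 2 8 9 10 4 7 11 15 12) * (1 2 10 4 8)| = 18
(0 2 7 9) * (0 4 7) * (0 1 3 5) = (0 2 1 3 5)(4 7 9) = [2, 3, 1, 5, 7, 0, 6, 9, 8, 4]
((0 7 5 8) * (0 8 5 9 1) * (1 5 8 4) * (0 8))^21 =(0 7 9 5) =[7, 1, 2, 3, 4, 0, 6, 9, 8, 5]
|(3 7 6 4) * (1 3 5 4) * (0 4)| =|(0 4 5)(1 3 7 6)| =12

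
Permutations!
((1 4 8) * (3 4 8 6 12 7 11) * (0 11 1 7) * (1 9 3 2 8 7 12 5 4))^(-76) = (0 12 8 2 11)(4 5 6) = [12, 1, 11, 3, 5, 6, 4, 7, 2, 9, 10, 0, 8]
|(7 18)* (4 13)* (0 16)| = 2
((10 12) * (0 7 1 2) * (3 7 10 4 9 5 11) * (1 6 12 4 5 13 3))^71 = (0 7 2 3 1 13 11 9 5 4 12 10 6) = [7, 13, 3, 1, 12, 4, 0, 2, 8, 5, 6, 9, 10, 11]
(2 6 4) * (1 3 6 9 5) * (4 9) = (1 3 6 9 5)(2 4) = [0, 3, 4, 6, 2, 1, 9, 7, 8, 5]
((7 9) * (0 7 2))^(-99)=[7, 1, 0, 3, 4, 5, 6, 9, 8, 2]=(0 7 9 2)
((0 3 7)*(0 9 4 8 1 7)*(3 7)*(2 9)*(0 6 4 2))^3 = (0 7)(1 4 3 8 6)(2 9) = [7, 4, 9, 8, 3, 5, 1, 0, 6, 2]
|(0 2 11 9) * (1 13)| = |(0 2 11 9)(1 13)| = 4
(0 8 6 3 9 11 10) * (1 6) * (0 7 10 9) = (0 8 1 6 3)(7 10)(9 11) = [8, 6, 2, 0, 4, 5, 3, 10, 1, 11, 7, 9]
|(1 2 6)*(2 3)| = 4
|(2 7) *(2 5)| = 3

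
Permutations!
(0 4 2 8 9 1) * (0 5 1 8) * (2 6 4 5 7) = (0 5 1 7 2)(4 6)(8 9) = [5, 7, 0, 3, 6, 1, 4, 2, 9, 8]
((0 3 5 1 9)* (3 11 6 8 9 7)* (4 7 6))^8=(0 8 1 3 4)(5 7 11 9 6)=[8, 3, 2, 4, 0, 7, 5, 11, 1, 6, 10, 9]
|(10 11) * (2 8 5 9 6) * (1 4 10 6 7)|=|(1 4 10 11 6 2 8 5 9 7)|=10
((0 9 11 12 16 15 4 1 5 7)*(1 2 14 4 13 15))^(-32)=(16)(2 14 4)=[0, 1, 14, 3, 2, 5, 6, 7, 8, 9, 10, 11, 12, 13, 4, 15, 16]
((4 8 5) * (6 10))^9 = [0, 1, 2, 3, 4, 5, 10, 7, 8, 9, 6] = (6 10)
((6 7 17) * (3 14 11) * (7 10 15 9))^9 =(6 9)(7 10)(15 17) =[0, 1, 2, 3, 4, 5, 9, 10, 8, 6, 7, 11, 12, 13, 14, 17, 16, 15]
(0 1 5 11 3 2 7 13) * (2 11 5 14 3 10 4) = (0 1 14 3 11 10 4 2 7 13) = [1, 14, 7, 11, 2, 5, 6, 13, 8, 9, 4, 10, 12, 0, 3]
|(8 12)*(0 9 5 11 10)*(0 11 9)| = 2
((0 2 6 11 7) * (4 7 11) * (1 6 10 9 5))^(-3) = (11)(0 6 9)(1 10 7)(2 4 5) = [6, 10, 4, 3, 5, 2, 9, 1, 8, 0, 7, 11]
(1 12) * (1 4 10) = (1 12 4 10) = [0, 12, 2, 3, 10, 5, 6, 7, 8, 9, 1, 11, 4]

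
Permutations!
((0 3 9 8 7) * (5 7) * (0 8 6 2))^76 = [3, 1, 0, 9, 4, 7, 2, 8, 5, 6] = (0 3 9 6 2)(5 7 8)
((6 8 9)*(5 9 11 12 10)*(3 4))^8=[0, 1, 2, 3, 4, 9, 8, 7, 11, 6, 5, 12, 10]=(5 9 6 8 11 12 10)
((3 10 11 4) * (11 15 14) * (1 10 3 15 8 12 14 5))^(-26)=(1 10 8 12 14 11 4 15 5)=[0, 10, 2, 3, 15, 1, 6, 7, 12, 9, 8, 4, 14, 13, 11, 5]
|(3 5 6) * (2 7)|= |(2 7)(3 5 6)|= 6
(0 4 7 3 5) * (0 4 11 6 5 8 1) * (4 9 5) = (0 11 6 4 7 3 8 1)(5 9) = [11, 0, 2, 8, 7, 9, 4, 3, 1, 5, 10, 6]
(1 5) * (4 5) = (1 4 5) = [0, 4, 2, 3, 5, 1]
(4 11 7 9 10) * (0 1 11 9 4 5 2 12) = [1, 11, 12, 3, 9, 2, 6, 4, 8, 10, 5, 7, 0] = (0 1 11 7 4 9 10 5 2 12)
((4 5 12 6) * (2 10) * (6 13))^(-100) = (13) = [0, 1, 2, 3, 4, 5, 6, 7, 8, 9, 10, 11, 12, 13]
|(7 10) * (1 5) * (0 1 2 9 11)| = 6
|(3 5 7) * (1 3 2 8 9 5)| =|(1 3)(2 8 9 5 7)| =10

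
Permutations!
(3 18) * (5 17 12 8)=(3 18)(5 17 12 8)=[0, 1, 2, 18, 4, 17, 6, 7, 5, 9, 10, 11, 8, 13, 14, 15, 16, 12, 3]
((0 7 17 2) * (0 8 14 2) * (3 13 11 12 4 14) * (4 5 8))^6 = [0, 1, 2, 3, 4, 5, 6, 7, 8, 9, 10, 11, 12, 13, 14, 15, 16, 17] = (17)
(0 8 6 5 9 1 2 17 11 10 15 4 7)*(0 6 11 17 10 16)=(17)(0 8 11 16)(1 2 10 15 4 7 6 5 9)=[8, 2, 10, 3, 7, 9, 5, 6, 11, 1, 15, 16, 12, 13, 14, 4, 0, 17]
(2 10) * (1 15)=(1 15)(2 10)=[0, 15, 10, 3, 4, 5, 6, 7, 8, 9, 2, 11, 12, 13, 14, 1]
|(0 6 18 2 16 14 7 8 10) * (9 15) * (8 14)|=|(0 6 18 2 16 8 10)(7 14)(9 15)|=14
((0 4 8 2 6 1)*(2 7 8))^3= [6, 2, 0, 3, 1, 5, 4, 8, 7]= (0 6 4 1 2)(7 8)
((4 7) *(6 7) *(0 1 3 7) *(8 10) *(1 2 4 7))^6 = [4, 1, 6, 3, 0, 5, 2, 7, 8, 9, 10] = (10)(0 4)(2 6)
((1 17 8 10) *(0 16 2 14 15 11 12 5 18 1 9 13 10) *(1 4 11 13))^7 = (0 9 14 8 10 2 17 13 16 1 15)(4 12 18 11 5) = [9, 15, 17, 3, 12, 4, 6, 7, 10, 14, 2, 5, 18, 16, 8, 0, 1, 13, 11]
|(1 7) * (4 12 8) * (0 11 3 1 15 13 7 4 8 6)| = |(0 11 3 1 4 12 6)(7 15 13)| = 21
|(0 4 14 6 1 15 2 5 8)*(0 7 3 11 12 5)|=|(0 4 14 6 1 15 2)(3 11 12 5 8 7)|=42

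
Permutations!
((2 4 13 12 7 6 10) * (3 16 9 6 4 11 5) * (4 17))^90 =(17)(2 5 16 6)(3 9 10 11) =[0, 1, 5, 9, 4, 16, 2, 7, 8, 10, 11, 3, 12, 13, 14, 15, 6, 17]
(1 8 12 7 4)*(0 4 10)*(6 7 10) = [4, 8, 2, 3, 1, 5, 7, 6, 12, 9, 0, 11, 10] = (0 4 1 8 12 10)(6 7)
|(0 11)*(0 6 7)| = 4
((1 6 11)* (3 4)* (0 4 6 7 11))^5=[4, 11, 2, 6, 3, 5, 0, 1, 8, 9, 10, 7]=(0 4 3 6)(1 11 7)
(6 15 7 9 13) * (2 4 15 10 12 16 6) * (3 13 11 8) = (2 4 15 7 9 11 8 3 13)(6 10 12 16) = [0, 1, 4, 13, 15, 5, 10, 9, 3, 11, 12, 8, 16, 2, 14, 7, 6]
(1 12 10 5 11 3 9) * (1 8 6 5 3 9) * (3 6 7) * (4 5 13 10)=(1 12 4 5 11 9 8 7 3)(6 13 10)=[0, 12, 2, 1, 5, 11, 13, 3, 7, 8, 6, 9, 4, 10]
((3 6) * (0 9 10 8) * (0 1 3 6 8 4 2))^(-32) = (0 4 9 2 10)(1 3 8) = [4, 3, 10, 8, 9, 5, 6, 7, 1, 2, 0]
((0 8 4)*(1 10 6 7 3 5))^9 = (1 7)(3 10)(5 6) = [0, 7, 2, 10, 4, 6, 5, 1, 8, 9, 3]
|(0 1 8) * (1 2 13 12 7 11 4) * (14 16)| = |(0 2 13 12 7 11 4 1 8)(14 16)| = 18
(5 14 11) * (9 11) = (5 14 9 11) = [0, 1, 2, 3, 4, 14, 6, 7, 8, 11, 10, 5, 12, 13, 9]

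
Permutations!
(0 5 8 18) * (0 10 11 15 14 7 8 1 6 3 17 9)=[5, 6, 2, 17, 4, 1, 3, 8, 18, 0, 11, 15, 12, 13, 7, 14, 16, 9, 10]=(0 5 1 6 3 17 9)(7 8 18 10 11 15 14)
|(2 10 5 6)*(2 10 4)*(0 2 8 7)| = |(0 2 4 8 7)(5 6 10)| = 15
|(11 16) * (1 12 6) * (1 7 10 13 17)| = |(1 12 6 7 10 13 17)(11 16)| = 14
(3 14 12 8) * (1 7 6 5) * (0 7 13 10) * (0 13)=[7, 0, 2, 14, 4, 1, 5, 6, 3, 9, 13, 11, 8, 10, 12]=(0 7 6 5 1)(3 14 12 8)(10 13)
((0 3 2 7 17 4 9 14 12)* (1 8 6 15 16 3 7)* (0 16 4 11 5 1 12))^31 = (0 6 17 4 5 14 8 7 15 11 9 1)(2 3 16 12) = [6, 0, 3, 16, 5, 14, 17, 15, 7, 1, 10, 9, 2, 13, 8, 11, 12, 4]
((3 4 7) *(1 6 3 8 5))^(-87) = (1 7 6 8 3 5 4) = [0, 7, 2, 5, 1, 4, 8, 6, 3]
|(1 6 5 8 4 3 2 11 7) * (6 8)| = 14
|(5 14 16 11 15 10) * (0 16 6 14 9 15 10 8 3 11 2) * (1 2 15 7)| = |(0 16 15 8 3 11 10 5 9 7 1 2)(6 14)| = 12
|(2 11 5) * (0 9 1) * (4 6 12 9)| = |(0 4 6 12 9 1)(2 11 5)| = 6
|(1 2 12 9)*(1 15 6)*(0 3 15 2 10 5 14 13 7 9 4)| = 14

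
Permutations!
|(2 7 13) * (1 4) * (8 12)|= 6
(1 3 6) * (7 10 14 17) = [0, 3, 2, 6, 4, 5, 1, 10, 8, 9, 14, 11, 12, 13, 17, 15, 16, 7] = (1 3 6)(7 10 14 17)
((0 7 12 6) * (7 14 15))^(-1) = (0 6 12 7 15 14) = [6, 1, 2, 3, 4, 5, 12, 15, 8, 9, 10, 11, 7, 13, 0, 14]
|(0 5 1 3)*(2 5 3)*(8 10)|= 6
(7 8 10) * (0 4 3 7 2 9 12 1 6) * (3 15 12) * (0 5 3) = (0 4 15 12 1 6 5 3 7 8 10 2 9) = [4, 6, 9, 7, 15, 3, 5, 8, 10, 0, 2, 11, 1, 13, 14, 12]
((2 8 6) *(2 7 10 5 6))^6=(5 7)(6 10)=[0, 1, 2, 3, 4, 7, 10, 5, 8, 9, 6]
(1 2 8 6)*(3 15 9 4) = (1 2 8 6)(3 15 9 4) = [0, 2, 8, 15, 3, 5, 1, 7, 6, 4, 10, 11, 12, 13, 14, 9]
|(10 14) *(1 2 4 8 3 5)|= 6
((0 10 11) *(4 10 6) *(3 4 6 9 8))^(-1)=[11, 1, 2, 8, 3, 5, 6, 7, 9, 0, 4, 10]=(0 11 10 4 3 8 9)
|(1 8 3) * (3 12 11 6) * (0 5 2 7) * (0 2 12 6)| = 4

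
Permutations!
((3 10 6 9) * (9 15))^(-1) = (3 9 15 6 10) = [0, 1, 2, 9, 4, 5, 10, 7, 8, 15, 3, 11, 12, 13, 14, 6]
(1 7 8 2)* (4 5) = (1 7 8 2)(4 5) = [0, 7, 1, 3, 5, 4, 6, 8, 2]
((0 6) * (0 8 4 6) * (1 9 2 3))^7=(1 3 2 9)(4 6 8)=[0, 3, 9, 2, 6, 5, 8, 7, 4, 1]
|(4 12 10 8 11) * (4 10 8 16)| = 6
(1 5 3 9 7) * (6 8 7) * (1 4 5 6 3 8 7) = [0, 6, 2, 9, 5, 8, 7, 4, 1, 3] = (1 6 7 4 5 8)(3 9)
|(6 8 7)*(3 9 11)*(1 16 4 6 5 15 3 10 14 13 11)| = 20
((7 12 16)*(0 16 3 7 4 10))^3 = (0 10 4 16) = [10, 1, 2, 3, 16, 5, 6, 7, 8, 9, 4, 11, 12, 13, 14, 15, 0]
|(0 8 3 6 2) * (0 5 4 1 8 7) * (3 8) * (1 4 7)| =7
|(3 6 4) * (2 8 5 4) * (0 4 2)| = |(0 4 3 6)(2 8 5)| = 12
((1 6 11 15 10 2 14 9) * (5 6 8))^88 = (1 14 10 11 5)(2 15 6 8 9) = [0, 14, 15, 3, 4, 1, 8, 7, 9, 2, 11, 5, 12, 13, 10, 6]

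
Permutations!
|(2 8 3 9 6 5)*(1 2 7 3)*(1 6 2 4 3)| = 9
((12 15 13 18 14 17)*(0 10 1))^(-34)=(0 1 10)(12 13 14)(15 18 17)=[1, 10, 2, 3, 4, 5, 6, 7, 8, 9, 0, 11, 13, 14, 12, 18, 16, 15, 17]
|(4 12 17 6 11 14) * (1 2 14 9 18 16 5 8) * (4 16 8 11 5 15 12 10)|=26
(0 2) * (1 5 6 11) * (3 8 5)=(0 2)(1 3 8 5 6 11)=[2, 3, 0, 8, 4, 6, 11, 7, 5, 9, 10, 1]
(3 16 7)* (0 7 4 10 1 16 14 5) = (0 7 3 14 5)(1 16 4 10) = [7, 16, 2, 14, 10, 0, 6, 3, 8, 9, 1, 11, 12, 13, 5, 15, 4]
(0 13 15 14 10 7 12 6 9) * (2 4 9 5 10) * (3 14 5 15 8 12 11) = [13, 1, 4, 14, 9, 10, 15, 11, 12, 0, 7, 3, 6, 8, 2, 5] = (0 13 8 12 6 15 5 10 7 11 3 14 2 4 9)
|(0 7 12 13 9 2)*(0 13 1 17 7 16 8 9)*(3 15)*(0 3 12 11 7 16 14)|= |(0 14)(1 17 16 8 9 2 13 3 15 12)(7 11)|= 10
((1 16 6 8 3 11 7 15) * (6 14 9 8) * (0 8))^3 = (0 11 1 9 3 15 14 8 7 16) = [11, 9, 2, 15, 4, 5, 6, 16, 7, 3, 10, 1, 12, 13, 8, 14, 0]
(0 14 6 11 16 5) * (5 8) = (0 14 6 11 16 8 5) = [14, 1, 2, 3, 4, 0, 11, 7, 5, 9, 10, 16, 12, 13, 6, 15, 8]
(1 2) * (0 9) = (0 9)(1 2) = [9, 2, 1, 3, 4, 5, 6, 7, 8, 0]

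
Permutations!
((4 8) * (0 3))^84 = [0, 1, 2, 3, 4, 5, 6, 7, 8] = (8)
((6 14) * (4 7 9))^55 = [0, 1, 2, 3, 7, 5, 14, 9, 8, 4, 10, 11, 12, 13, 6] = (4 7 9)(6 14)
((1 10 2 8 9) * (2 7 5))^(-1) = (1 9 8 2 5 7 10) = [0, 9, 5, 3, 4, 7, 6, 10, 2, 8, 1]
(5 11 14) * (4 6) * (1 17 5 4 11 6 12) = (1 17 5 6 11 14 4 12) = [0, 17, 2, 3, 12, 6, 11, 7, 8, 9, 10, 14, 1, 13, 4, 15, 16, 5]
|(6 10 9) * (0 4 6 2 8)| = 7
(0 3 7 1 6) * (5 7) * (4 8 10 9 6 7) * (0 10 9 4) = [3, 7, 2, 5, 8, 0, 10, 1, 9, 6, 4] = (0 3 5)(1 7)(4 8 9 6 10)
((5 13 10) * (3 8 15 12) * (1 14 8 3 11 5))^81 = (15) = [0, 1, 2, 3, 4, 5, 6, 7, 8, 9, 10, 11, 12, 13, 14, 15]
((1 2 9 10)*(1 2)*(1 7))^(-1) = (1 7)(2 10 9) = [0, 7, 10, 3, 4, 5, 6, 1, 8, 2, 9]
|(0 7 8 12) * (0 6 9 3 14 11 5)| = 10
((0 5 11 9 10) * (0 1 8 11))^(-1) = (0 5)(1 10 9 11 8) = [5, 10, 2, 3, 4, 0, 6, 7, 1, 11, 9, 8]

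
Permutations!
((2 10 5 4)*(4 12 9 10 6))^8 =(12)(2 4 6) =[0, 1, 4, 3, 6, 5, 2, 7, 8, 9, 10, 11, 12]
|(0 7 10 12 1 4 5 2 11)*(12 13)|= 10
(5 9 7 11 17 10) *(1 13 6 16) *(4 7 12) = [0, 13, 2, 3, 7, 9, 16, 11, 8, 12, 5, 17, 4, 6, 14, 15, 1, 10] = (1 13 6 16)(4 7 11 17 10 5 9 12)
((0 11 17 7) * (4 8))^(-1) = (0 7 17 11)(4 8) = [7, 1, 2, 3, 8, 5, 6, 17, 4, 9, 10, 0, 12, 13, 14, 15, 16, 11]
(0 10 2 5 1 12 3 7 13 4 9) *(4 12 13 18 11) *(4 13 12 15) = (0 10 2 5 1 12 3 7 18 11 13 15 4 9) = [10, 12, 5, 7, 9, 1, 6, 18, 8, 0, 2, 13, 3, 15, 14, 4, 16, 17, 11]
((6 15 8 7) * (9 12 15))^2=[0, 1, 2, 3, 4, 5, 12, 9, 6, 15, 10, 11, 8, 13, 14, 7]=(6 12 8)(7 9 15)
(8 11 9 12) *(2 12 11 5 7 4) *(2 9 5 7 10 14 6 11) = (2 12 8 7 4 9)(5 10 14 6 11) = [0, 1, 12, 3, 9, 10, 11, 4, 7, 2, 14, 5, 8, 13, 6]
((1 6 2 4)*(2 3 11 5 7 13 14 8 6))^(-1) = (1 4 2)(3 6 8 14 13 7 5 11) = [0, 4, 1, 6, 2, 11, 8, 5, 14, 9, 10, 3, 12, 7, 13]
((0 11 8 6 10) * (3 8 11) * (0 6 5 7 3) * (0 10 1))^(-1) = (11)(0 1 6 10)(3 7 5 8) = [1, 6, 2, 7, 4, 8, 10, 5, 3, 9, 0, 11]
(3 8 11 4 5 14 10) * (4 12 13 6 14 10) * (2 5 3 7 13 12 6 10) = [0, 1, 5, 8, 3, 2, 14, 13, 11, 9, 7, 6, 12, 10, 4] = (2 5)(3 8 11 6 14 4)(7 13 10)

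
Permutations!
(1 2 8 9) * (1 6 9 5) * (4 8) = (1 2 4 8 5)(6 9) = [0, 2, 4, 3, 8, 1, 9, 7, 5, 6]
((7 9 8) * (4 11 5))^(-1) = (4 5 11)(7 8 9) = [0, 1, 2, 3, 5, 11, 6, 8, 9, 7, 10, 4]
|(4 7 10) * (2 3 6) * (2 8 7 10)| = 10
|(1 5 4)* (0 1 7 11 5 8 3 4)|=8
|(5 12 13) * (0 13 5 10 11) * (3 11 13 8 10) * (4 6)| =6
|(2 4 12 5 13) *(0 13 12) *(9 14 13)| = |(0 9 14 13 2 4)(5 12)| = 6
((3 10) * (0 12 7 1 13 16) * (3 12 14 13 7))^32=[0, 1, 2, 12, 4, 5, 6, 7, 8, 9, 3, 11, 10, 13, 14, 15, 16]=(16)(3 12 10)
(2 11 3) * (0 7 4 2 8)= [7, 1, 11, 8, 2, 5, 6, 4, 0, 9, 10, 3]= (0 7 4 2 11 3 8)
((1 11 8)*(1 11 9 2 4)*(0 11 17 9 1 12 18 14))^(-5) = (0 2)(4 11)(8 12)(9 14)(17 18) = [2, 1, 0, 3, 11, 5, 6, 7, 12, 14, 10, 4, 8, 13, 9, 15, 16, 18, 17]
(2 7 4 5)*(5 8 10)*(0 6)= (0 6)(2 7 4 8 10 5)= [6, 1, 7, 3, 8, 2, 0, 4, 10, 9, 5]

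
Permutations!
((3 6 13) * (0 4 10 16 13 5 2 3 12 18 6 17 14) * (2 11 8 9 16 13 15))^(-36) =(0 17 2 16 8 5 18 13 4 14 3 15 9 11 6 12 10) =[17, 1, 16, 15, 14, 18, 12, 7, 5, 11, 0, 6, 10, 4, 3, 9, 8, 2, 13]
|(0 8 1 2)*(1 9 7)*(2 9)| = |(0 8 2)(1 9 7)| = 3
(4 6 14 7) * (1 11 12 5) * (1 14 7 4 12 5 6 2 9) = [0, 11, 9, 3, 2, 14, 7, 12, 8, 1, 10, 5, 6, 13, 4] = (1 11 5 14 4 2 9)(6 7 12)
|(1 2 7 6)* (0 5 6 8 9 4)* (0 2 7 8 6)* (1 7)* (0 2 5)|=10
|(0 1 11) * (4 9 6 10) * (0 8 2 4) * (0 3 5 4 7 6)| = |(0 1 11 8 2 7 6 10 3 5 4 9)| = 12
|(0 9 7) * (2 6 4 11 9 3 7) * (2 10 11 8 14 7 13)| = |(0 3 13 2 6 4 8 14 7)(9 10 11)| = 9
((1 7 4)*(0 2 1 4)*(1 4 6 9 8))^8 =(9) =[0, 1, 2, 3, 4, 5, 6, 7, 8, 9]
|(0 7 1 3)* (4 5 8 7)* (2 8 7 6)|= |(0 4 5 7 1 3)(2 8 6)|= 6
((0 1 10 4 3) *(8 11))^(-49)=(0 1 10 4 3)(8 11)=[1, 10, 2, 0, 3, 5, 6, 7, 11, 9, 4, 8]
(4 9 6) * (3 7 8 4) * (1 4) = (1 4 9 6 3 7 8) = [0, 4, 2, 7, 9, 5, 3, 8, 1, 6]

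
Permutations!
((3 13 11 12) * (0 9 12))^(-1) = [11, 1, 2, 12, 4, 5, 6, 7, 8, 0, 10, 13, 9, 3] = (0 11 13 3 12 9)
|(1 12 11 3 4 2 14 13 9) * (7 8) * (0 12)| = 10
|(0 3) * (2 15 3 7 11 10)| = |(0 7 11 10 2 15 3)| = 7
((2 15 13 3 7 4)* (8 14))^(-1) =(2 4 7 3 13 15)(8 14) =[0, 1, 4, 13, 7, 5, 6, 3, 14, 9, 10, 11, 12, 15, 8, 2]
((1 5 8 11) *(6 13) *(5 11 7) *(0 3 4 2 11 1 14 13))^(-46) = [4, 1, 14, 2, 11, 7, 3, 8, 5, 9, 10, 13, 12, 0, 6] = (0 4 11 13)(2 14 6 3)(5 7 8)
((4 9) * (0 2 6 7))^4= (9)= [0, 1, 2, 3, 4, 5, 6, 7, 8, 9]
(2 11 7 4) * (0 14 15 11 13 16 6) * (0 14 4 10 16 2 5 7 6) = [4, 1, 13, 3, 5, 7, 14, 10, 8, 9, 16, 6, 12, 2, 15, 11, 0] = (0 4 5 7 10 16)(2 13)(6 14 15 11)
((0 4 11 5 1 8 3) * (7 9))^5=[8, 11, 2, 1, 3, 4, 6, 9, 5, 7, 10, 0]=(0 8 5 4 3 1 11)(7 9)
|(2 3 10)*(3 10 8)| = 2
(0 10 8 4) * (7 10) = (0 7 10 8 4) = [7, 1, 2, 3, 0, 5, 6, 10, 4, 9, 8]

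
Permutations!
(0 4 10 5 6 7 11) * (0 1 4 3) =(0 3)(1 4 10 5 6 7 11) =[3, 4, 2, 0, 10, 6, 7, 11, 8, 9, 5, 1]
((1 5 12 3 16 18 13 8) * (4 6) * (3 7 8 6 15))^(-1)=[0, 8, 2, 15, 6, 1, 13, 12, 7, 9, 10, 11, 5, 18, 14, 4, 3, 17, 16]=(1 8 7 12 5)(3 15 4 6 13 18 16)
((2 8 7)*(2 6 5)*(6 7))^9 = (2 8 6 5) = [0, 1, 8, 3, 4, 2, 5, 7, 6]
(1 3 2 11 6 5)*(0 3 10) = (0 3 2 11 6 5 1 10) = [3, 10, 11, 2, 4, 1, 5, 7, 8, 9, 0, 6]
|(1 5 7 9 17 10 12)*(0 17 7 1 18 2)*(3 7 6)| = |(0 17 10 12 18 2)(1 5)(3 7 9 6)| = 12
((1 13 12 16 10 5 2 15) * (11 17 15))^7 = (1 11 10 13 17 5 12 15 2 16) = [0, 11, 16, 3, 4, 12, 6, 7, 8, 9, 13, 10, 15, 17, 14, 2, 1, 5]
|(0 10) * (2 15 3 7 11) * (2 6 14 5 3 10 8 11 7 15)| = |(0 8 11 6 14 5 3 15 10)| = 9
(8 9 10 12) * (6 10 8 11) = (6 10 12 11)(8 9) = [0, 1, 2, 3, 4, 5, 10, 7, 9, 8, 12, 6, 11]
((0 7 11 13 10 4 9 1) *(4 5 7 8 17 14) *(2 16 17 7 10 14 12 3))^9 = (2 3 12 17 16)(5 10) = [0, 1, 3, 12, 4, 10, 6, 7, 8, 9, 5, 11, 17, 13, 14, 15, 2, 16]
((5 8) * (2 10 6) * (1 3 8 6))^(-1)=[0, 10, 6, 1, 4, 8, 5, 7, 3, 9, 2]=(1 10 2 6 5 8 3)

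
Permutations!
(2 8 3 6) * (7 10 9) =(2 8 3 6)(7 10 9) =[0, 1, 8, 6, 4, 5, 2, 10, 3, 7, 9]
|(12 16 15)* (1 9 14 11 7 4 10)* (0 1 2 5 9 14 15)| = 13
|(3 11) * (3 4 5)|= 4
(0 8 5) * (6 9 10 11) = (0 8 5)(6 9 10 11) = [8, 1, 2, 3, 4, 0, 9, 7, 5, 10, 11, 6]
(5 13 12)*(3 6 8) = [0, 1, 2, 6, 4, 13, 8, 7, 3, 9, 10, 11, 5, 12] = (3 6 8)(5 13 12)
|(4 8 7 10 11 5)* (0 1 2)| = 6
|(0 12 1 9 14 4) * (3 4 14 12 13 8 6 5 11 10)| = 9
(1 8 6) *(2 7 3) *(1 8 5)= [0, 5, 7, 2, 4, 1, 8, 3, 6]= (1 5)(2 7 3)(6 8)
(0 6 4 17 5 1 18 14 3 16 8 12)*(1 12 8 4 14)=(0 6 14 3 16 4 17 5 12)(1 18)=[6, 18, 2, 16, 17, 12, 14, 7, 8, 9, 10, 11, 0, 13, 3, 15, 4, 5, 1]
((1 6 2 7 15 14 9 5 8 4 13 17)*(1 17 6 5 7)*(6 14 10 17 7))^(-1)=(1 2 6 9 14 13 4 8 5)(7 17 10 15)=[0, 2, 6, 3, 8, 1, 9, 17, 5, 14, 15, 11, 12, 4, 13, 7, 16, 10]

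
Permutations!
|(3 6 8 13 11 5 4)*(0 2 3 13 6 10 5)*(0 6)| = |(0 2 3 10 5 4 13 11 6 8)| = 10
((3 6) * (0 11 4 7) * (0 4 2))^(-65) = [11, 1, 0, 6, 7, 5, 3, 4, 8, 9, 10, 2] = (0 11 2)(3 6)(4 7)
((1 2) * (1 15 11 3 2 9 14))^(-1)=(1 14 9)(2 3 11 15)=[0, 14, 3, 11, 4, 5, 6, 7, 8, 1, 10, 15, 12, 13, 9, 2]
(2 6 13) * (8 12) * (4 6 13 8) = (2 13)(4 6 8 12) = [0, 1, 13, 3, 6, 5, 8, 7, 12, 9, 10, 11, 4, 2]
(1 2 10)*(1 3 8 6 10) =(1 2)(3 8 6 10) =[0, 2, 1, 8, 4, 5, 10, 7, 6, 9, 3]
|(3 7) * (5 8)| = 2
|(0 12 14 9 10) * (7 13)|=10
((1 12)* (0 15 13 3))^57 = (0 15 13 3)(1 12) = [15, 12, 2, 0, 4, 5, 6, 7, 8, 9, 10, 11, 1, 3, 14, 13]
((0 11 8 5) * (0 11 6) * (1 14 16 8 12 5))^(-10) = (1 16)(5 12 11)(8 14) = [0, 16, 2, 3, 4, 12, 6, 7, 14, 9, 10, 5, 11, 13, 8, 15, 1]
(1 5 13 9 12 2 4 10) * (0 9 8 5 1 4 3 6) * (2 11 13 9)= (0 2 3 6)(4 10)(5 9 12 11 13 8)= [2, 1, 3, 6, 10, 9, 0, 7, 5, 12, 4, 13, 11, 8]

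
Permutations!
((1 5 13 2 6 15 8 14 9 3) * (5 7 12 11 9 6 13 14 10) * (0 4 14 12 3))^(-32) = [4, 7, 2, 1, 14, 12, 15, 3, 10, 0, 5, 9, 11, 13, 6, 8] = (0 4 14 6 15 8 10 5 12 11 9)(1 7 3)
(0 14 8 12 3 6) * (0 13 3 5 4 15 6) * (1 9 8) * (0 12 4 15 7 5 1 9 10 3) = (0 14 9 8 4 7 5 15 6 13)(1 10 3 12) = [14, 10, 2, 12, 7, 15, 13, 5, 4, 8, 3, 11, 1, 0, 9, 6]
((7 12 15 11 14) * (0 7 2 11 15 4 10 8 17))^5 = (0 8 4 7 17 10 12)(2 14 11) = [8, 1, 14, 3, 7, 5, 6, 17, 4, 9, 12, 2, 0, 13, 11, 15, 16, 10]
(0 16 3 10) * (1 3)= (0 16 1 3 10)= [16, 3, 2, 10, 4, 5, 6, 7, 8, 9, 0, 11, 12, 13, 14, 15, 1]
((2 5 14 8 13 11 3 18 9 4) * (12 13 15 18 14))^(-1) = (2 4 9 18 15 8 14 3 11 13 12 5) = [0, 1, 4, 11, 9, 2, 6, 7, 14, 18, 10, 13, 5, 12, 3, 8, 16, 17, 15]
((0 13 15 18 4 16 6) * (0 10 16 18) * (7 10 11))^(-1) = [15, 1, 2, 3, 18, 5, 16, 11, 8, 9, 7, 6, 12, 0, 14, 13, 10, 17, 4] = (0 15 13)(4 18)(6 16 10 7 11)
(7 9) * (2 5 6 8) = (2 5 6 8)(7 9) = [0, 1, 5, 3, 4, 6, 8, 9, 2, 7]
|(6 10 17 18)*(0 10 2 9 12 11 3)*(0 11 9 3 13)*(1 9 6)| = 12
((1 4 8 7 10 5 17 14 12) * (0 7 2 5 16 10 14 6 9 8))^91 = (0 7 14 12 1 4)(2 5 17 6 9 8)(10 16) = [7, 4, 5, 3, 0, 17, 9, 14, 2, 8, 16, 11, 1, 13, 12, 15, 10, 6]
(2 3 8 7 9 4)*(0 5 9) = (0 5 9 4 2 3 8 7) = [5, 1, 3, 8, 2, 9, 6, 0, 7, 4]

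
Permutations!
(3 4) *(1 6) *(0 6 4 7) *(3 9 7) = (0 6 1 4 9 7) = [6, 4, 2, 3, 9, 5, 1, 0, 8, 7]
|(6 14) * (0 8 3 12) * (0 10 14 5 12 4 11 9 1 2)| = 40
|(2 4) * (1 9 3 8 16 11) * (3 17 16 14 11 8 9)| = 8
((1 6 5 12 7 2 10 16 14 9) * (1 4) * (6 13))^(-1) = (1 4 9 14 16 10 2 7 12 5 6 13) = [0, 4, 7, 3, 9, 6, 13, 12, 8, 14, 2, 11, 5, 1, 16, 15, 10]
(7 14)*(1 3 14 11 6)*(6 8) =[0, 3, 2, 14, 4, 5, 1, 11, 6, 9, 10, 8, 12, 13, 7] =(1 3 14 7 11 8 6)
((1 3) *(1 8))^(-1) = (1 8 3) = [0, 8, 2, 1, 4, 5, 6, 7, 3]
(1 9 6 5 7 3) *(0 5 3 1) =(0 5 7 1 9 6 3) =[5, 9, 2, 0, 4, 7, 3, 1, 8, 6]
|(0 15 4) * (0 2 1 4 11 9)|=|(0 15 11 9)(1 4 2)|=12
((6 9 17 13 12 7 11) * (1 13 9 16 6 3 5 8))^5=(1 3 12 8 11 13 5 7)(6 16)(9 17)=[0, 3, 2, 12, 4, 7, 16, 1, 11, 17, 10, 13, 8, 5, 14, 15, 6, 9]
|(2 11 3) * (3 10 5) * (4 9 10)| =|(2 11 4 9 10 5 3)| =7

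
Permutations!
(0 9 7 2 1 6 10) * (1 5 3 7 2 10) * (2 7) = (0 9 7 10)(1 6)(2 5 3) = [9, 6, 5, 2, 4, 3, 1, 10, 8, 7, 0]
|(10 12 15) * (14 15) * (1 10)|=|(1 10 12 14 15)|=5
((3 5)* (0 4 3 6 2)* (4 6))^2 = (0 2 6)(3 4 5) = [2, 1, 6, 4, 5, 3, 0]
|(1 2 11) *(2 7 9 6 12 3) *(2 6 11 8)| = |(1 7 9 11)(2 8)(3 6 12)| = 12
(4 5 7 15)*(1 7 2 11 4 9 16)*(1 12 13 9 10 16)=(1 7 15 10 16 12 13 9)(2 11 4 5)=[0, 7, 11, 3, 5, 2, 6, 15, 8, 1, 16, 4, 13, 9, 14, 10, 12]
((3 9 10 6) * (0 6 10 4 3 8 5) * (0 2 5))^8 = [8, 1, 2, 4, 9, 5, 0, 7, 6, 3, 10] = (10)(0 8 6)(3 4 9)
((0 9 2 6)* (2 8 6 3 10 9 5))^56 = (10) = [0, 1, 2, 3, 4, 5, 6, 7, 8, 9, 10]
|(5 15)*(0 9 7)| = |(0 9 7)(5 15)| = 6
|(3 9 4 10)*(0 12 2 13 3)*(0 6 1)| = 10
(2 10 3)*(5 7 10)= (2 5 7 10 3)= [0, 1, 5, 2, 4, 7, 6, 10, 8, 9, 3]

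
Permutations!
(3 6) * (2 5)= (2 5)(3 6)= [0, 1, 5, 6, 4, 2, 3]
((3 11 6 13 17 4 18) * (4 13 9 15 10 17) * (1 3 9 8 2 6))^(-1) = (1 11 3)(2 8 6)(4 13 17 10 15 9 18) = [0, 11, 8, 1, 13, 5, 2, 7, 6, 18, 15, 3, 12, 17, 14, 9, 16, 10, 4]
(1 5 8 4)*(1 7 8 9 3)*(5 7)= (1 7 8 4 5 9 3)= [0, 7, 2, 1, 5, 9, 6, 8, 4, 3]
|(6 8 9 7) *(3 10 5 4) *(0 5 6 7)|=8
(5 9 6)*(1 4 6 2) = (1 4 6 5 9 2) = [0, 4, 1, 3, 6, 9, 5, 7, 8, 2]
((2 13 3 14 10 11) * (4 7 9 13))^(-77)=(2 13 11 9 10 7 14 4 3)=[0, 1, 13, 2, 3, 5, 6, 14, 8, 10, 7, 9, 12, 11, 4]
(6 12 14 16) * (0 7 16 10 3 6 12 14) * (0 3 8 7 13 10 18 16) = (0 13 10 8 7)(3 6 14 18 16 12) = [13, 1, 2, 6, 4, 5, 14, 0, 7, 9, 8, 11, 3, 10, 18, 15, 12, 17, 16]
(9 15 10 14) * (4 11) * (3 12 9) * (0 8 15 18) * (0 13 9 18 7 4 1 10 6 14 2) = (0 8 15 6 14 3 12 18 13 9 7 4 11 1 10 2) = [8, 10, 0, 12, 11, 5, 14, 4, 15, 7, 2, 1, 18, 9, 3, 6, 16, 17, 13]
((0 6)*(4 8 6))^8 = (8) = [0, 1, 2, 3, 4, 5, 6, 7, 8]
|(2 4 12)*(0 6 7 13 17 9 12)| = 9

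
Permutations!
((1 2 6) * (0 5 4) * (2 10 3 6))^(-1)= [4, 6, 2, 10, 5, 0, 3, 7, 8, 9, 1]= (0 4 5)(1 6 3 10)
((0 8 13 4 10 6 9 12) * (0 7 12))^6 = [9, 1, 2, 3, 13, 5, 10, 7, 0, 6, 4, 11, 12, 8] = (0 9 6 10 4 13 8)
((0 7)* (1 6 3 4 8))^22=[0, 3, 2, 8, 1, 5, 4, 7, 6]=(1 3 8 6 4)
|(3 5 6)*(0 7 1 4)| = 12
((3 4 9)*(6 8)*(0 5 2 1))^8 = (3 9 4) = [0, 1, 2, 9, 3, 5, 6, 7, 8, 4]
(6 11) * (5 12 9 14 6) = (5 12 9 14 6 11) = [0, 1, 2, 3, 4, 12, 11, 7, 8, 14, 10, 5, 9, 13, 6]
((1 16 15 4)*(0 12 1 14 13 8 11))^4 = (0 15 8 1 14)(4 11 16 13 12) = [15, 14, 2, 3, 11, 5, 6, 7, 1, 9, 10, 16, 4, 12, 0, 8, 13]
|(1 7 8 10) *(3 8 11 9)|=|(1 7 11 9 3 8 10)|=7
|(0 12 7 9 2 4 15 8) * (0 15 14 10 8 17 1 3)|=13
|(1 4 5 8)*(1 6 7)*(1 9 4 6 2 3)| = 9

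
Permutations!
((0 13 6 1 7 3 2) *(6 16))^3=(0 6 3 13 1 2 16 7)=[6, 2, 16, 13, 4, 5, 3, 0, 8, 9, 10, 11, 12, 1, 14, 15, 7]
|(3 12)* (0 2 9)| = 6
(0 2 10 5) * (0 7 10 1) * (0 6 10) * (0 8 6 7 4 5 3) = (0 2 1 7 8 6 10 3)(4 5) = [2, 7, 1, 0, 5, 4, 10, 8, 6, 9, 3]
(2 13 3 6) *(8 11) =(2 13 3 6)(8 11) =[0, 1, 13, 6, 4, 5, 2, 7, 11, 9, 10, 8, 12, 3]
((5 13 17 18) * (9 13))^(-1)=(5 18 17 13 9)=[0, 1, 2, 3, 4, 18, 6, 7, 8, 5, 10, 11, 12, 9, 14, 15, 16, 13, 17]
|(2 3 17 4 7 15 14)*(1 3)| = |(1 3 17 4 7 15 14 2)| = 8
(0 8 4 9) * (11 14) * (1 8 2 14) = (0 2 14 11 1 8 4 9) = [2, 8, 14, 3, 9, 5, 6, 7, 4, 0, 10, 1, 12, 13, 11]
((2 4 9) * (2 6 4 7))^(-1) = (2 7)(4 6 9) = [0, 1, 7, 3, 6, 5, 9, 2, 8, 4]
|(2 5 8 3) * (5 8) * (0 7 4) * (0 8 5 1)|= |(0 7 4 8 3 2 5 1)|= 8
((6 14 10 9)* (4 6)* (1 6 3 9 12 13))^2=[0, 14, 2, 4, 9, 5, 10, 7, 8, 3, 13, 11, 1, 6, 12]=(1 14 12)(3 4 9)(6 10 13)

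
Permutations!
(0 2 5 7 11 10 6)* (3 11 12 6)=[2, 1, 5, 11, 4, 7, 0, 12, 8, 9, 3, 10, 6]=(0 2 5 7 12 6)(3 11 10)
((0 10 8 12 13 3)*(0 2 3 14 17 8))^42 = (8 13 17 12 14) = [0, 1, 2, 3, 4, 5, 6, 7, 13, 9, 10, 11, 14, 17, 8, 15, 16, 12]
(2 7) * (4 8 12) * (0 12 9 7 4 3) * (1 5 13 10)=[12, 5, 4, 0, 8, 13, 6, 2, 9, 7, 1, 11, 3, 10]=(0 12 3)(1 5 13 10)(2 4 8 9 7)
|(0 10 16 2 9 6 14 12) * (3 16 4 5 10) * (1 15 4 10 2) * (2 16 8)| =40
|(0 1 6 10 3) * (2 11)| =10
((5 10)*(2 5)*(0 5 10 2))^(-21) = (0 10 2 5) = [10, 1, 5, 3, 4, 0, 6, 7, 8, 9, 2]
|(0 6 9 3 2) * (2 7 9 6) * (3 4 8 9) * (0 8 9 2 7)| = |(0 7 3)(2 8)(4 9)| = 6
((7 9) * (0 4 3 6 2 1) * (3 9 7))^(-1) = [1, 2, 6, 9, 0, 5, 3, 7, 8, 4] = (0 1 2 6 3 9 4)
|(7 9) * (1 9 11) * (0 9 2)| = |(0 9 7 11 1 2)| = 6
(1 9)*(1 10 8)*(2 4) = (1 9 10 8)(2 4) = [0, 9, 4, 3, 2, 5, 6, 7, 1, 10, 8]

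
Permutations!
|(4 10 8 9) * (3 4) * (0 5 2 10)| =|(0 5 2 10 8 9 3 4)| =8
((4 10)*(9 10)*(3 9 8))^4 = [0, 1, 2, 8, 10, 5, 6, 7, 4, 3, 9] = (3 8 4 10 9)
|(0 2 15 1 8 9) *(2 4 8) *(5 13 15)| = 20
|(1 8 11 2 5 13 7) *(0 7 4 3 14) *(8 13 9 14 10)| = 13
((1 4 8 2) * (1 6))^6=(1 4 8 2 6)=[0, 4, 6, 3, 8, 5, 1, 7, 2]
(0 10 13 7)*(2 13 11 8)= [10, 1, 13, 3, 4, 5, 6, 0, 2, 9, 11, 8, 12, 7]= (0 10 11 8 2 13 7)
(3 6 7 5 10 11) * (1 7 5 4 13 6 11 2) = (1 7 4 13 6 5 10 2)(3 11) = [0, 7, 1, 11, 13, 10, 5, 4, 8, 9, 2, 3, 12, 6]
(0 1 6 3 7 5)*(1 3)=(0 3 7 5)(1 6)=[3, 6, 2, 7, 4, 0, 1, 5]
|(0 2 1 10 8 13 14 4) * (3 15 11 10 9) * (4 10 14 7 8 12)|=33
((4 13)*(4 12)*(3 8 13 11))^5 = (3 11 4 12 13 8) = [0, 1, 2, 11, 12, 5, 6, 7, 3, 9, 10, 4, 13, 8]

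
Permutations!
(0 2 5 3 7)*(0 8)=(0 2 5 3 7 8)=[2, 1, 5, 7, 4, 3, 6, 8, 0]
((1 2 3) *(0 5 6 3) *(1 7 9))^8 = (9) = [0, 1, 2, 3, 4, 5, 6, 7, 8, 9]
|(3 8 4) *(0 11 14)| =|(0 11 14)(3 8 4)| =3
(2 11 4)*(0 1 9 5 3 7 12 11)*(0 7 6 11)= [1, 9, 7, 6, 2, 3, 11, 12, 8, 5, 10, 4, 0]= (0 1 9 5 3 6 11 4 2 7 12)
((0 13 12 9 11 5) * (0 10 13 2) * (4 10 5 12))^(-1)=[2, 1, 0, 3, 13, 5, 6, 7, 8, 12, 4, 9, 11, 10]=(0 2)(4 13 10)(9 12 11)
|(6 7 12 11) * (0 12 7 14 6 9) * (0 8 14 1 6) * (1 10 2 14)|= 10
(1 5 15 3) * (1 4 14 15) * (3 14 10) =(1 5)(3 4 10)(14 15) =[0, 5, 2, 4, 10, 1, 6, 7, 8, 9, 3, 11, 12, 13, 15, 14]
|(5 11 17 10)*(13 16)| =|(5 11 17 10)(13 16)| =4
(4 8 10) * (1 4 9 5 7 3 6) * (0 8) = (0 8 10 9 5 7 3 6 1 4) = [8, 4, 2, 6, 0, 7, 1, 3, 10, 5, 9]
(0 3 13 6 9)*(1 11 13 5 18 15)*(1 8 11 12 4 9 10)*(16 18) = [3, 12, 2, 5, 9, 16, 10, 7, 11, 0, 1, 13, 4, 6, 14, 8, 18, 17, 15] = (0 3 5 16 18 15 8 11 13 6 10 1 12 4 9)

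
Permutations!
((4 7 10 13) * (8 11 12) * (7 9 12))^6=(4 10 11 12)(7 8 9 13)=[0, 1, 2, 3, 10, 5, 6, 8, 9, 13, 11, 12, 4, 7]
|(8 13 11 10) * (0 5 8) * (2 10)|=|(0 5 8 13 11 2 10)|=7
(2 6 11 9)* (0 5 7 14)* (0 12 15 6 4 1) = (0 5 7 14 12 15 6 11 9 2 4 1) = [5, 0, 4, 3, 1, 7, 11, 14, 8, 2, 10, 9, 15, 13, 12, 6]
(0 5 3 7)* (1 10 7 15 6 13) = (0 5 3 15 6 13 1 10 7) = [5, 10, 2, 15, 4, 3, 13, 0, 8, 9, 7, 11, 12, 1, 14, 6]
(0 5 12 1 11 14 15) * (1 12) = (0 5 1 11 14 15) = [5, 11, 2, 3, 4, 1, 6, 7, 8, 9, 10, 14, 12, 13, 15, 0]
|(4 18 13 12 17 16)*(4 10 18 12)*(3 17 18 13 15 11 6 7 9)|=13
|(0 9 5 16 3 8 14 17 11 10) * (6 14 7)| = 12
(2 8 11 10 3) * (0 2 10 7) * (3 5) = (0 2 8 11 7)(3 10 5) = [2, 1, 8, 10, 4, 3, 6, 0, 11, 9, 5, 7]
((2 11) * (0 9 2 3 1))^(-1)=[1, 3, 9, 11, 4, 5, 6, 7, 8, 0, 10, 2]=(0 1 3 11 2 9)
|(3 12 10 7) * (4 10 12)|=|(12)(3 4 10 7)|=4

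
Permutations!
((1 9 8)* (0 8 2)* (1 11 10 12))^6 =[9, 10, 1, 3, 4, 5, 6, 7, 2, 12, 8, 0, 11] =(0 9 12 11)(1 10 8 2)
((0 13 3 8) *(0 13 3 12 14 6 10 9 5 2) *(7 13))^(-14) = [5, 1, 9, 2, 4, 10, 12, 3, 0, 6, 14, 11, 7, 8, 13] = (0 5 10 14 13 8)(2 9 6 12 7 3)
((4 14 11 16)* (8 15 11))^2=(4 8 11)(14 15 16)=[0, 1, 2, 3, 8, 5, 6, 7, 11, 9, 10, 4, 12, 13, 15, 16, 14]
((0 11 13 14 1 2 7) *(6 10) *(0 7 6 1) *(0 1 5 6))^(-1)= (0 2 1 14 13 11)(5 10 6)= [2, 14, 1, 3, 4, 10, 5, 7, 8, 9, 6, 0, 12, 11, 13]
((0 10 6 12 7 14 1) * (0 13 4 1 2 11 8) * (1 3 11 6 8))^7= (0 10 8)(1 4 11 13 3)(2 12 14 6 7)= [10, 4, 12, 1, 11, 5, 7, 2, 0, 9, 8, 13, 14, 3, 6]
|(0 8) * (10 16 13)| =|(0 8)(10 16 13)| =6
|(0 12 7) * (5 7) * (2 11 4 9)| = |(0 12 5 7)(2 11 4 9)| = 4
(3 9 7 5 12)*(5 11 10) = (3 9 7 11 10 5 12) = [0, 1, 2, 9, 4, 12, 6, 11, 8, 7, 5, 10, 3]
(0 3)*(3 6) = [6, 1, 2, 0, 4, 5, 3] = (0 6 3)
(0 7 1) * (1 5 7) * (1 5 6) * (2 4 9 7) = (0 5 2 4 9 7 6 1) = [5, 0, 4, 3, 9, 2, 1, 6, 8, 7]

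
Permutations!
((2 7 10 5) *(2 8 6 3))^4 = (2 8 7 6 10 3 5) = [0, 1, 8, 5, 4, 2, 10, 6, 7, 9, 3]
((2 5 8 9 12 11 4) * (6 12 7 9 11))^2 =(12)(2 8 4 5 11) =[0, 1, 8, 3, 5, 11, 6, 7, 4, 9, 10, 2, 12]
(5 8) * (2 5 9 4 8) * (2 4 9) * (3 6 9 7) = (2 5 4 8)(3 6 9 7) = [0, 1, 5, 6, 8, 4, 9, 3, 2, 7]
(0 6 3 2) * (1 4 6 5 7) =(0 5 7 1 4 6 3 2) =[5, 4, 0, 2, 6, 7, 3, 1]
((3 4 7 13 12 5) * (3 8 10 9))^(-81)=(13)=[0, 1, 2, 3, 4, 5, 6, 7, 8, 9, 10, 11, 12, 13]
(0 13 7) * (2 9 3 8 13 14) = [14, 1, 9, 8, 4, 5, 6, 0, 13, 3, 10, 11, 12, 7, 2] = (0 14 2 9 3 8 13 7)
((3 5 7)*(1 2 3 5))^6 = [0, 1, 2, 3, 4, 5, 6, 7] = (7)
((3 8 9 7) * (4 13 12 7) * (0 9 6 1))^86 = (0 3 4 6 12)(1 7 9 8 13) = [3, 7, 2, 4, 6, 5, 12, 9, 13, 8, 10, 11, 0, 1]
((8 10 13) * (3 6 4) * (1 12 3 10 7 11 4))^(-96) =(13) =[0, 1, 2, 3, 4, 5, 6, 7, 8, 9, 10, 11, 12, 13]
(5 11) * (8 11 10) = [0, 1, 2, 3, 4, 10, 6, 7, 11, 9, 8, 5] = (5 10 8 11)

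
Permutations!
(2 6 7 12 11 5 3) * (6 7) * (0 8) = (0 8)(2 7 12 11 5 3) = [8, 1, 7, 2, 4, 3, 6, 12, 0, 9, 10, 5, 11]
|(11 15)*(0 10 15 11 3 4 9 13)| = 7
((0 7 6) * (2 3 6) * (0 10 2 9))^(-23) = [7, 1, 3, 6, 4, 5, 10, 9, 8, 0, 2] = (0 7 9)(2 3 6 10)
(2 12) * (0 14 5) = [14, 1, 12, 3, 4, 0, 6, 7, 8, 9, 10, 11, 2, 13, 5] = (0 14 5)(2 12)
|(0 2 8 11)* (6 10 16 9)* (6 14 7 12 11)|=|(0 2 8 6 10 16 9 14 7 12 11)|=11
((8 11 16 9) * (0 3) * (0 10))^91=[3, 1, 2, 10, 4, 5, 6, 7, 9, 16, 0, 8, 12, 13, 14, 15, 11]=(0 3 10)(8 9 16 11)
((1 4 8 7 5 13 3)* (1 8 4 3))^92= (1 8 5)(3 7 13)= [0, 8, 2, 7, 4, 1, 6, 13, 5, 9, 10, 11, 12, 3]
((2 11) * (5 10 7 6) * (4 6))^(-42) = [0, 1, 2, 3, 10, 4, 7, 5, 8, 9, 6, 11] = (11)(4 10 6 7 5)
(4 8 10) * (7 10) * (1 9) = (1 9)(4 8 7 10) = [0, 9, 2, 3, 8, 5, 6, 10, 7, 1, 4]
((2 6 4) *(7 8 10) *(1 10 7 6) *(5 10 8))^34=(1 7 10 4)(2 8 5 6)=[0, 7, 8, 3, 1, 6, 2, 10, 5, 9, 4]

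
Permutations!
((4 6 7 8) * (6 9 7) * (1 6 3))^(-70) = (1 3 6)(4 7)(8 9) = [0, 3, 2, 6, 7, 5, 1, 4, 9, 8]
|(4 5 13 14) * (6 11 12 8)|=4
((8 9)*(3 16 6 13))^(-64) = (16) = [0, 1, 2, 3, 4, 5, 6, 7, 8, 9, 10, 11, 12, 13, 14, 15, 16]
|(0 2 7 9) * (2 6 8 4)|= 7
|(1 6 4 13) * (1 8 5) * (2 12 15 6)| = |(1 2 12 15 6 4 13 8 5)| = 9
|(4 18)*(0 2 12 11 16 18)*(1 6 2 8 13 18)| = 30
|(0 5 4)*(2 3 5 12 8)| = |(0 12 8 2 3 5 4)| = 7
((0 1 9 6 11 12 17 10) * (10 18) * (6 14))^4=[6, 11, 2, 3, 4, 5, 18, 7, 8, 12, 14, 10, 0, 13, 17, 15, 16, 1, 9]=(0 6 18 9 12)(1 11 10 14 17)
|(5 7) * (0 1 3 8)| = |(0 1 3 8)(5 7)| = 4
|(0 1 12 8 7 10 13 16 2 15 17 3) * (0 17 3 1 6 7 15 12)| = |(0 6 7 10 13 16 2 12 8 15 3 17 1)| = 13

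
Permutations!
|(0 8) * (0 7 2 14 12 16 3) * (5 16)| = 9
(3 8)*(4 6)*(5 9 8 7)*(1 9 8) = (1 9)(3 7 5 8)(4 6) = [0, 9, 2, 7, 6, 8, 4, 5, 3, 1]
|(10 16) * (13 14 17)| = |(10 16)(13 14 17)| = 6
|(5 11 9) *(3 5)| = 4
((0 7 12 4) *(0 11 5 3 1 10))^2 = (0 12 11 3 10 7 4 5 1) = [12, 0, 2, 10, 5, 1, 6, 4, 8, 9, 7, 3, 11]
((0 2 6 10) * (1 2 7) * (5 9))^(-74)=(0 6 1)(2 7 10)=[6, 0, 7, 3, 4, 5, 1, 10, 8, 9, 2]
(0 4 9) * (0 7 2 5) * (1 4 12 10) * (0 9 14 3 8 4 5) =(0 12 10 1 5 9 7 2)(3 8 4 14) =[12, 5, 0, 8, 14, 9, 6, 2, 4, 7, 1, 11, 10, 13, 3]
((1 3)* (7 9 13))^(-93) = [0, 3, 2, 1, 4, 5, 6, 7, 8, 9, 10, 11, 12, 13] = (13)(1 3)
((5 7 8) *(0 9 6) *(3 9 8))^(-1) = (0 6 9 3 7 5 8) = [6, 1, 2, 7, 4, 8, 9, 5, 0, 3]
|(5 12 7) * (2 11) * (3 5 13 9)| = 6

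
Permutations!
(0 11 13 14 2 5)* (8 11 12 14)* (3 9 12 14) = (0 14 2 5)(3 9 12)(8 11 13) = [14, 1, 5, 9, 4, 0, 6, 7, 11, 12, 10, 13, 3, 8, 2]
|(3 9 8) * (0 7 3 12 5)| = 7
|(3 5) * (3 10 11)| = 4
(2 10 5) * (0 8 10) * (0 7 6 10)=(0 8)(2 7 6 10 5)=[8, 1, 7, 3, 4, 2, 10, 6, 0, 9, 5]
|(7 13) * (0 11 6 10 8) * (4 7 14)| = 20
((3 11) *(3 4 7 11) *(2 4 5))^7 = [0, 1, 7, 3, 11, 4, 6, 5, 8, 9, 10, 2] = (2 7 5 4 11)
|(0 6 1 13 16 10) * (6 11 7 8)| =9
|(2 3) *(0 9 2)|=4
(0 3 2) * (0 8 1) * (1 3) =(0 1)(2 8 3) =[1, 0, 8, 2, 4, 5, 6, 7, 3]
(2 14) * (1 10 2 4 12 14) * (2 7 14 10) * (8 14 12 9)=[0, 2, 1, 3, 9, 5, 6, 12, 14, 8, 7, 11, 10, 13, 4]=(1 2)(4 9 8 14)(7 12 10)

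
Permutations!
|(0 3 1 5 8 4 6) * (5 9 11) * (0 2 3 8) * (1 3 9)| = |(0 8 4 6 2 9 11 5)| = 8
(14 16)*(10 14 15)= (10 14 16 15)= [0, 1, 2, 3, 4, 5, 6, 7, 8, 9, 14, 11, 12, 13, 16, 10, 15]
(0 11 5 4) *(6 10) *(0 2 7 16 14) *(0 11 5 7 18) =(0 5 4 2 18)(6 10)(7 16 14 11) =[5, 1, 18, 3, 2, 4, 10, 16, 8, 9, 6, 7, 12, 13, 11, 15, 14, 17, 0]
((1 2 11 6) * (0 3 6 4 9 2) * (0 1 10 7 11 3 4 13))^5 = [6, 1, 11, 13, 10, 5, 0, 9, 8, 7, 4, 2, 12, 3] = (0 6)(2 11)(3 13)(4 10)(7 9)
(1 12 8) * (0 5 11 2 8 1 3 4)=(0 5 11 2 8 3 4)(1 12)=[5, 12, 8, 4, 0, 11, 6, 7, 3, 9, 10, 2, 1]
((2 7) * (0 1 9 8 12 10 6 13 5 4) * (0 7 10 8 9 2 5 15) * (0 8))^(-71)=[1, 2, 10, 3, 7, 4, 13, 5, 12, 9, 6, 11, 0, 15, 14, 8]=(0 1 2 10 6 13 15 8 12)(4 7 5)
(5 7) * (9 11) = (5 7)(9 11) = [0, 1, 2, 3, 4, 7, 6, 5, 8, 11, 10, 9]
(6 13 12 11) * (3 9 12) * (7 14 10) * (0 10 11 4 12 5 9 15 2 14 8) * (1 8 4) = (0 10 7 4 12 1 8)(2 14 11 6 13 3 15)(5 9) = [10, 8, 14, 15, 12, 9, 13, 4, 0, 5, 7, 6, 1, 3, 11, 2]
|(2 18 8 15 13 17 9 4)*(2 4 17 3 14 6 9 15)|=21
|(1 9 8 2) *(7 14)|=|(1 9 8 2)(7 14)|=4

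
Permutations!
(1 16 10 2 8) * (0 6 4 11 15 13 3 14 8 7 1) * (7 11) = (0 6 4 7 1 16 10 2 11 15 13 3 14 8) = [6, 16, 11, 14, 7, 5, 4, 1, 0, 9, 2, 15, 12, 3, 8, 13, 10]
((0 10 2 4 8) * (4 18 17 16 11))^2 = [2, 1, 17, 3, 0, 5, 6, 7, 10, 9, 18, 8, 12, 13, 14, 15, 4, 11, 16] = (0 2 17 11 8 10 18 16 4)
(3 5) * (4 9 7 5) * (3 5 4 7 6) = [0, 1, 2, 7, 9, 5, 3, 4, 8, 6] = (3 7 4 9 6)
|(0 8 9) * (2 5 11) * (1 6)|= 6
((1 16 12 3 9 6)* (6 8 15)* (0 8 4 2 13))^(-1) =(0 13 2 4 9 3 12 16 1 6 15 8) =[13, 6, 4, 12, 9, 5, 15, 7, 0, 3, 10, 11, 16, 2, 14, 8, 1]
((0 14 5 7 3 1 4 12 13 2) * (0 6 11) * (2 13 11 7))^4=[6, 0, 1, 11, 14, 3, 4, 12, 8, 9, 10, 2, 5, 13, 7]=(0 6 4 14 7 12 5 3 11 2 1)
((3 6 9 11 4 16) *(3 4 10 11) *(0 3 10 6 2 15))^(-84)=(16)=[0, 1, 2, 3, 4, 5, 6, 7, 8, 9, 10, 11, 12, 13, 14, 15, 16]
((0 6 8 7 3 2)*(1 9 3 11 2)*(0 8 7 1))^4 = [2, 6, 3, 11, 4, 5, 8, 1, 0, 7, 10, 9] = (0 2 3 11 9 7 1 6 8)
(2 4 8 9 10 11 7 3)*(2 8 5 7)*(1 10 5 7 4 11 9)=(1 10 9 5 4 7 3 8)(2 11)=[0, 10, 11, 8, 7, 4, 6, 3, 1, 5, 9, 2]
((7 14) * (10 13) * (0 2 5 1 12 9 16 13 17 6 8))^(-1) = (0 8 6 17 10 13 16 9 12 1 5 2)(7 14) = [8, 5, 0, 3, 4, 2, 17, 14, 6, 12, 13, 11, 1, 16, 7, 15, 9, 10]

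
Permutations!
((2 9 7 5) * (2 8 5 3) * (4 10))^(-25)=[0, 1, 3, 7, 10, 8, 6, 9, 5, 2, 4]=(2 3 7 9)(4 10)(5 8)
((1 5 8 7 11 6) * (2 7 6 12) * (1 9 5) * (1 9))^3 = (1 8 9 6 5)(2 12 11 7) = [0, 8, 12, 3, 4, 1, 5, 2, 9, 6, 10, 7, 11]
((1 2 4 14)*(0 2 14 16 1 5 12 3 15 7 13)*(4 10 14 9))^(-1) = (0 13 7 15 3 12 5 14 10 2)(1 16 4 9) = [13, 16, 0, 12, 9, 14, 6, 15, 8, 1, 2, 11, 5, 7, 10, 3, 4]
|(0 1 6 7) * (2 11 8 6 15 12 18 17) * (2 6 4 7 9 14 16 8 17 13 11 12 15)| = 15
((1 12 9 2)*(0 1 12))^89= [1, 0, 9, 3, 4, 5, 6, 7, 8, 12, 10, 11, 2]= (0 1)(2 9 12)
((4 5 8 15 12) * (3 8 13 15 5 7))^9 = (3 8 5 13 15 12 4 7) = [0, 1, 2, 8, 7, 13, 6, 3, 5, 9, 10, 11, 4, 15, 14, 12]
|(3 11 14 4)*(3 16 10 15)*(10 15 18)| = |(3 11 14 4 16 15)(10 18)| = 6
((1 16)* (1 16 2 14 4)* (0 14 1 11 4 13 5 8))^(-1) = (16)(0 8 5 13 14)(1 2)(4 11) = [8, 2, 1, 3, 11, 13, 6, 7, 5, 9, 10, 4, 12, 14, 0, 15, 16]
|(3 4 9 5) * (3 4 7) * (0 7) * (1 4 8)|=15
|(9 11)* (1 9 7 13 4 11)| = |(1 9)(4 11 7 13)| = 4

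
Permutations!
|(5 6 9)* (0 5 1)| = 5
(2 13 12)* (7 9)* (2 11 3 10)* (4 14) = (2 13 12 11 3 10)(4 14)(7 9) = [0, 1, 13, 10, 14, 5, 6, 9, 8, 7, 2, 3, 11, 12, 4]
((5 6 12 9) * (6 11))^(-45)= (12)= [0, 1, 2, 3, 4, 5, 6, 7, 8, 9, 10, 11, 12]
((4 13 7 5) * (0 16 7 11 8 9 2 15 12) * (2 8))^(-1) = (0 12 15 2 11 13 4 5 7 16)(8 9) = [12, 1, 11, 3, 5, 7, 6, 16, 9, 8, 10, 13, 15, 4, 14, 2, 0]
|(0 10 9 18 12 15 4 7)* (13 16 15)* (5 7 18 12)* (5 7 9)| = 11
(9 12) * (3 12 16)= (3 12 9 16)= [0, 1, 2, 12, 4, 5, 6, 7, 8, 16, 10, 11, 9, 13, 14, 15, 3]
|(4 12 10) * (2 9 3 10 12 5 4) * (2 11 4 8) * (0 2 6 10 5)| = 10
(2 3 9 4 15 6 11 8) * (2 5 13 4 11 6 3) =(3 9 11 8 5 13 4 15) =[0, 1, 2, 9, 15, 13, 6, 7, 5, 11, 10, 8, 12, 4, 14, 3]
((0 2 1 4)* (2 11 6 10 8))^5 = [2, 10, 6, 3, 8, 5, 4, 7, 11, 9, 0, 1] = (0 2 6 4 8 11 1 10)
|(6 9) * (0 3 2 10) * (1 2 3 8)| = 10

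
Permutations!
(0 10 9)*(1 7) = (0 10 9)(1 7) = [10, 7, 2, 3, 4, 5, 6, 1, 8, 0, 9]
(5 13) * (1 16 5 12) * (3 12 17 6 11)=[0, 16, 2, 12, 4, 13, 11, 7, 8, 9, 10, 3, 1, 17, 14, 15, 5, 6]=(1 16 5 13 17 6 11 3 12)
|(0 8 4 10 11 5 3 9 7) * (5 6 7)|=21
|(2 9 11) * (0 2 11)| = 3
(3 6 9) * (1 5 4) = (1 5 4)(3 6 9) = [0, 5, 2, 6, 1, 4, 9, 7, 8, 3]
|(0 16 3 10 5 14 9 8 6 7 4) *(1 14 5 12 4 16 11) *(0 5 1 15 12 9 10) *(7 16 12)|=|(0 11 15 7 12 4 5 1 14 10 9 8 6 16 3)|=15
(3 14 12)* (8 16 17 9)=(3 14 12)(8 16 17 9)=[0, 1, 2, 14, 4, 5, 6, 7, 16, 8, 10, 11, 3, 13, 12, 15, 17, 9]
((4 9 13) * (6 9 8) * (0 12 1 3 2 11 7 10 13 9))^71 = (0 6 8 4 13 10 7 11 2 3 1 12) = [6, 12, 3, 1, 13, 5, 8, 11, 4, 9, 7, 2, 0, 10]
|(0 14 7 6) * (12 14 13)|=6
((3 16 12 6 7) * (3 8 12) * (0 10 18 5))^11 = [5, 1, 2, 16, 4, 18, 12, 6, 7, 9, 0, 11, 8, 13, 14, 15, 3, 17, 10] = (0 5 18 10)(3 16)(6 12 8 7)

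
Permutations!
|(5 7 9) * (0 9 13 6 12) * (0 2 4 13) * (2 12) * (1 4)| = |(0 9 5 7)(1 4 13 6 2)| = 20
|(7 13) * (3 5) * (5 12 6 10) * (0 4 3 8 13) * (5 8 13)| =|(0 4 3 12 6 10 8 5 13 7)| =10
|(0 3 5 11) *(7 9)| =4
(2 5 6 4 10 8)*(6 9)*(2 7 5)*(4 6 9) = [0, 1, 2, 3, 10, 4, 6, 5, 7, 9, 8] = (4 10 8 7 5)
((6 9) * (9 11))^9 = [0, 1, 2, 3, 4, 5, 6, 7, 8, 9, 10, 11] = (11)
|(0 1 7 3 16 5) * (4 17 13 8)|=12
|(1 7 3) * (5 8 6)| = 3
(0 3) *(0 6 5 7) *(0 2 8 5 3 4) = (0 4)(2 8 5 7)(3 6) = [4, 1, 8, 6, 0, 7, 3, 2, 5]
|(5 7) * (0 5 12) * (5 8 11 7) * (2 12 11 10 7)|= |(0 8 10 7 11 2 12)|= 7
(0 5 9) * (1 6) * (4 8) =[5, 6, 2, 3, 8, 9, 1, 7, 4, 0] =(0 5 9)(1 6)(4 8)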